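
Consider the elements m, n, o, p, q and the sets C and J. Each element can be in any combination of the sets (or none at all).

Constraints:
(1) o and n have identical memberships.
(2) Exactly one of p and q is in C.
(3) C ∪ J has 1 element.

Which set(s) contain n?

n: none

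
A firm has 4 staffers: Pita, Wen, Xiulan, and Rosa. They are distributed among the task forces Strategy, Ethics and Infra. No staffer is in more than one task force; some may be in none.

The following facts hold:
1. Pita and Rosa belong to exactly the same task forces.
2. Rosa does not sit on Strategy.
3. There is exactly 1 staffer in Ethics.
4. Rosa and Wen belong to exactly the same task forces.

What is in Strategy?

Strategy = {}

From (2): Rosa ∉ Strategy.
(1): Pita matches Rosa: Pita ∉ Strategy.
(4): Wen matches Rosa: Wen ∉ Strategy.
Suppose Xiulan ∈ Strategy: no assignment then satisfies all the clues, so Xiulan ∉ Strategy.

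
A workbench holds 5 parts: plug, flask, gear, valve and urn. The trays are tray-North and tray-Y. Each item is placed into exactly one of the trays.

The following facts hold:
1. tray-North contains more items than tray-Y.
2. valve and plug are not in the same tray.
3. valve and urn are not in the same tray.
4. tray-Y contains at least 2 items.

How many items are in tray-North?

3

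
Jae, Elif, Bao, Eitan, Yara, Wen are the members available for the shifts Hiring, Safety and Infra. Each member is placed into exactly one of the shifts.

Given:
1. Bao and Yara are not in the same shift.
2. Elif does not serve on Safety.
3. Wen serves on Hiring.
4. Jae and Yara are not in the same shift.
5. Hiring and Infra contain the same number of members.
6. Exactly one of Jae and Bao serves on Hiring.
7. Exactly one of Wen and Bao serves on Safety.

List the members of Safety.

Safety = {Bao, Eitan}

From (2): Elif ∉ Safety.
From (3): Wen ∈ Hiring.
(7) (exactly one): Bao ∈ Safety.
(1): Yara ∉ Safety.
(6) (exactly one): Jae ∈ Hiring.
(4): Yara ∉ Hiring.
Only one shift left: Yara ∈ Infra.
Suppose Eitan ∉ Safety: no assignment then satisfies all the clues, so Eitan ∈ Safety.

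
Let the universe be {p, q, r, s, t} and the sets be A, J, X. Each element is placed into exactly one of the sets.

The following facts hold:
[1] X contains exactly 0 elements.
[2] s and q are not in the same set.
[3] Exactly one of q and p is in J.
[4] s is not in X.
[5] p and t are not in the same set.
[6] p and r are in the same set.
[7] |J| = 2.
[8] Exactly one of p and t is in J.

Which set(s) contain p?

p: A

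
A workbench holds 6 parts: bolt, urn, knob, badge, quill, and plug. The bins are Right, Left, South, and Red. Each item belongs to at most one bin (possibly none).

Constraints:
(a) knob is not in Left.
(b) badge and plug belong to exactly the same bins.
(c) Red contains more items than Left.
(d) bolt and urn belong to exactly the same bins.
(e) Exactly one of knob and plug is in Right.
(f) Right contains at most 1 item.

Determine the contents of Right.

Right = {knob}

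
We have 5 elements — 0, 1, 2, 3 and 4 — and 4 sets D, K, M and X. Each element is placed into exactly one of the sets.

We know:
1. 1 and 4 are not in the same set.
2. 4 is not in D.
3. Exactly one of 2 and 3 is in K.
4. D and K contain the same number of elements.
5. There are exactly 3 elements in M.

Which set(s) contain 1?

From (2): 4 ∉ D.
Suppose 1 ∉ D: no assignment then satisfies all the clues, so 1 ∈ D.

1: D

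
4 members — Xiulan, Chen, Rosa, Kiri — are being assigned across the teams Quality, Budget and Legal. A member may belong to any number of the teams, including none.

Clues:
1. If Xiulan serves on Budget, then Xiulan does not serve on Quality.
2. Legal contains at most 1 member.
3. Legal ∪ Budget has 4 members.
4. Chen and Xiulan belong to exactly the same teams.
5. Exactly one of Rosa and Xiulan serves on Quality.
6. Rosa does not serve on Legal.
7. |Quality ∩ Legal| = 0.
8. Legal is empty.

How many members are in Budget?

4

From (6): Rosa ∉ Legal.
(8): Legal already has 0, so the rest are out.
Suppose Xiulan ∈ Quality: no assignment then satisfies all the clues, so Xiulan ∉ Quality.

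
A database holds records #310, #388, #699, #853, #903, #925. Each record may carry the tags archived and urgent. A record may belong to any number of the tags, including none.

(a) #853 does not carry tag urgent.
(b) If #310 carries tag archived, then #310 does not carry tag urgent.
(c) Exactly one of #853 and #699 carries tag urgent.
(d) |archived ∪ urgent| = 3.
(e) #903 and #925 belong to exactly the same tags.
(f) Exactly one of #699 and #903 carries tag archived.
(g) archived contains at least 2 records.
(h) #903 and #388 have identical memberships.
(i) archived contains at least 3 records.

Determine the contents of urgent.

urgent = {#699}

From (a): #853 ∉ urgent.
(c) (exactly one): #699 ∈ urgent.
Suppose #310 ∈ urgent: no assignment then satisfies all the clues, so #310 ∉ urgent.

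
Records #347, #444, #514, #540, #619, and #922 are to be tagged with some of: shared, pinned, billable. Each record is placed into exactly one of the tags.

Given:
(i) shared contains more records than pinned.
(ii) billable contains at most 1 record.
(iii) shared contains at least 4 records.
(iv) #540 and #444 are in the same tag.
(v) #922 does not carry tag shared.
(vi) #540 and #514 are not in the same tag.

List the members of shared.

shared = {#347, #444, #540, #619}

From (v): #922 ∉ shared.
Suppose #347 ∉ shared: no assignment then satisfies all the clues, so #347 ∈ shared.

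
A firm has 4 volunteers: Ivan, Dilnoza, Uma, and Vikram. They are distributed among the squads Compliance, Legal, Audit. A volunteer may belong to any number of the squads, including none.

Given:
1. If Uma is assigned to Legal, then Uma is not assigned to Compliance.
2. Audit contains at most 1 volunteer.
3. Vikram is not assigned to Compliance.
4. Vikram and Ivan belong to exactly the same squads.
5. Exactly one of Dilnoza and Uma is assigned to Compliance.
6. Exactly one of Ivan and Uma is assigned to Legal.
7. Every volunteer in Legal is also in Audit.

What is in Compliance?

Compliance = {Dilnoza}

From (3): Vikram ∉ Compliance.
(4): Ivan matches Vikram: Ivan ∉ Compliance.
Suppose Dilnoza ∉ Compliance: no assignment then satisfies all the clues, so Dilnoza ∈ Compliance.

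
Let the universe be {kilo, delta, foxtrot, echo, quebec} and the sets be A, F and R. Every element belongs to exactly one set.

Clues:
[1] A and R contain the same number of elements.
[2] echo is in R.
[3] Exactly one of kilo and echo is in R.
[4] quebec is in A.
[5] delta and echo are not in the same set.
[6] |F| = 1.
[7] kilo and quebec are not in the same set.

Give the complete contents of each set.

A = {delta, quebec}; F = {kilo}; R = {echo, foxtrot}

From (2): echo ∈ R.
From (4): quebec ∈ A.
(3) (exactly one): kilo ∉ R.
(5): delta ∉ R.
(7): kilo ∉ A.
Only one set left: kilo ∈ F.
(6): F already has 1, so the rest are out.
Only one set left: delta ∈ A.
Suppose foxtrot ∈ A: no assignment then satisfies all the clues, so foxtrot ∉ A.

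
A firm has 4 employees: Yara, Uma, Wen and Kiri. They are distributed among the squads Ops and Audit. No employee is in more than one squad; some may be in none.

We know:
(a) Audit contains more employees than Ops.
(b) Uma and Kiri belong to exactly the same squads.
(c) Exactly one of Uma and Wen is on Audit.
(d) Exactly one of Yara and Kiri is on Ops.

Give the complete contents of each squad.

Ops = {Yara}; Audit = {Kiri, Uma}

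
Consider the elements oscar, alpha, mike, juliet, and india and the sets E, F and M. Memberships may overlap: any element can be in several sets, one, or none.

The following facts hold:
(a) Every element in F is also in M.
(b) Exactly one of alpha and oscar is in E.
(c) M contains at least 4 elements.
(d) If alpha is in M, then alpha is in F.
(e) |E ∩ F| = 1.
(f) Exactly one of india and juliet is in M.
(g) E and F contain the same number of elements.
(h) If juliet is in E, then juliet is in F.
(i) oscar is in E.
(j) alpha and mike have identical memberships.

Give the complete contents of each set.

E = {india, juliet, oscar}; F = {alpha, juliet, mike}; M = {alpha, juliet, mike, oscar}

From (i): oscar ∈ E.
(b) (exactly one): alpha ∉ E.
(j): mike matches alpha: mike ∉ E.
Suppose oscar ∈ F: no assignment then satisfies all the clues, so oscar ∉ F.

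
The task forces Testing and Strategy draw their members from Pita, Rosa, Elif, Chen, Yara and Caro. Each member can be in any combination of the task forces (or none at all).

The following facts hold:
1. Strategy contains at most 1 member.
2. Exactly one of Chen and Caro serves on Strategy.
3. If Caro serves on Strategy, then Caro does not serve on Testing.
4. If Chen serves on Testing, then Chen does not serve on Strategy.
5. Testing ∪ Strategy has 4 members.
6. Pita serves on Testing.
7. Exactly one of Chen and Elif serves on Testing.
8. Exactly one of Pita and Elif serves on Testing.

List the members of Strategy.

Strategy = {Caro}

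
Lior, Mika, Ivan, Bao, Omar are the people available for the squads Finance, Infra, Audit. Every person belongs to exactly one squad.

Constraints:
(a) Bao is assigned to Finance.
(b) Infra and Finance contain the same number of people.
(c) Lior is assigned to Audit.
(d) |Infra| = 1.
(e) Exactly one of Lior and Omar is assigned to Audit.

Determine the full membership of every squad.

Finance = {Bao}; Infra = {Omar}; Audit = {Ivan, Lior, Mika}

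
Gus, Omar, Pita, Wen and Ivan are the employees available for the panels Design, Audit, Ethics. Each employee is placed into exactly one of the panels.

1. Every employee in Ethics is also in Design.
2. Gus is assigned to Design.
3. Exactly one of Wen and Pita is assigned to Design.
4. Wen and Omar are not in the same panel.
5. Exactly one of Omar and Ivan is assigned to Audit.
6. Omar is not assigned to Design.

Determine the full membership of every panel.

Design = {Gus, Ivan, Wen}; Audit = {Omar, Pita}; Ethics = {}

From (2): Gus ∈ Design.
From (6): Omar ∉ Design.
(1) contrapositive: Omar ∉ Ethics.
Only one panel left: Omar ∈ Audit.
(4): Wen ∉ Audit.
(5) (exactly one): Ivan ∉ Audit.
Suppose Pita ∈ Design: no assignment then satisfies all the clues, so Pita ∉ Design.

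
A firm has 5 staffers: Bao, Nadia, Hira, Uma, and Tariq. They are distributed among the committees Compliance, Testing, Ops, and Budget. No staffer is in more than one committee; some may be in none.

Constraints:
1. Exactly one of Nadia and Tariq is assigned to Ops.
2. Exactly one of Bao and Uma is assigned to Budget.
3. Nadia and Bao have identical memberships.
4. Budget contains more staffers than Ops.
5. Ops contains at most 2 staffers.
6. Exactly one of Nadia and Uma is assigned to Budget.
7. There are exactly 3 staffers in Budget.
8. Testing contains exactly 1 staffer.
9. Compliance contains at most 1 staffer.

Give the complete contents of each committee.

Compliance = {}; Testing = {Uma}; Ops = {Tariq}; Budget = {Bao, Hira, Nadia}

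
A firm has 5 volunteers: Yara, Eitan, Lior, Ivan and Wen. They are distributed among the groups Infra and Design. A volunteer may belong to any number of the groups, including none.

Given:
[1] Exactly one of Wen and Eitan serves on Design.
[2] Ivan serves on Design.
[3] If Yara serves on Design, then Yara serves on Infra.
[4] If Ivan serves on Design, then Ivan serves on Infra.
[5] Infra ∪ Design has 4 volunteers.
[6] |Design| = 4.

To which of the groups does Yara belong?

From (2): Ivan ∈ Design.
(4): Ivan ∈ Infra.
Suppose Yara ∉ Infra: no assignment then satisfies all the clues, so Yara ∈ Infra.

Yara: Design, Infra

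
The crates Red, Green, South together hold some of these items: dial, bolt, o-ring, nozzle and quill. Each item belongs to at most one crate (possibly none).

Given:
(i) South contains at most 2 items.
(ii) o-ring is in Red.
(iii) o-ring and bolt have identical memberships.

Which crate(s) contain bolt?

bolt: Red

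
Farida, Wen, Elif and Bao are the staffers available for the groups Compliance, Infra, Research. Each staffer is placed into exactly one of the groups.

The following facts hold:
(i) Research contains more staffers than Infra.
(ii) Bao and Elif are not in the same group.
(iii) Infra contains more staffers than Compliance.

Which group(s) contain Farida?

Farida: Research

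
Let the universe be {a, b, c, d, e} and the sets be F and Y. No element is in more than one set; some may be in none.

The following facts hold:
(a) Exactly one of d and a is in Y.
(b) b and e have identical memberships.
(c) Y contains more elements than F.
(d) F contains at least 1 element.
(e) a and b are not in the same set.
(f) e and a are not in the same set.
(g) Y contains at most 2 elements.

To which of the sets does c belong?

c: Y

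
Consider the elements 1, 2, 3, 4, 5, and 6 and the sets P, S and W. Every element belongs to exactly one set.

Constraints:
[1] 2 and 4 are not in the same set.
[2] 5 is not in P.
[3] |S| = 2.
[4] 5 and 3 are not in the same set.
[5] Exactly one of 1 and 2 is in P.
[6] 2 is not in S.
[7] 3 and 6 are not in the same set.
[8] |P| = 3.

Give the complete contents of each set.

P = {1, 3, 4}; S = {5, 6}; W = {2}

From (2): 5 ∉ P.
From (6): 2 ∉ S.
Suppose 1 ∉ P: no assignment then satisfies all the clues, so 1 ∈ P.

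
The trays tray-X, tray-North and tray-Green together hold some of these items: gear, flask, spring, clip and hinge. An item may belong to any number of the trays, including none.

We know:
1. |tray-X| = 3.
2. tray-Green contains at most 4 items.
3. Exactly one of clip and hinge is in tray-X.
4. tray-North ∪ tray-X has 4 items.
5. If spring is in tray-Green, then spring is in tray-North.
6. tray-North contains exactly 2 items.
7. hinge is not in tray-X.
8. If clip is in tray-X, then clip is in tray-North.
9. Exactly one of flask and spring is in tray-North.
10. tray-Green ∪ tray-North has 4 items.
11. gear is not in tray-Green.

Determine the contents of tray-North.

tray-North = {clip, spring}

From (7): hinge ∉ tray-X.
From (11): gear ∉ tray-Green.
(3) (exactly one): clip ∈ tray-X.
(8): clip ∈ tray-North.
Suppose gear ∈ tray-North: no assignment then satisfies all the clues, so gear ∉ tray-North.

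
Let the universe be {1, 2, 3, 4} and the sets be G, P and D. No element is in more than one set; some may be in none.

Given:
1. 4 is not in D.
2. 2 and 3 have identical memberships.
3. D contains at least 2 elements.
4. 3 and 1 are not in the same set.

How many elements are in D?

2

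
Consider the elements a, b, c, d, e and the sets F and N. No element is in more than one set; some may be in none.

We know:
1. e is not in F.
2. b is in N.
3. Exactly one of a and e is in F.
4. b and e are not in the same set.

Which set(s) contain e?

From (1): e ∉ F.
From (2): b ∈ N.
(3) (exactly one): a ∈ F.
(4): e ∉ N.

e: none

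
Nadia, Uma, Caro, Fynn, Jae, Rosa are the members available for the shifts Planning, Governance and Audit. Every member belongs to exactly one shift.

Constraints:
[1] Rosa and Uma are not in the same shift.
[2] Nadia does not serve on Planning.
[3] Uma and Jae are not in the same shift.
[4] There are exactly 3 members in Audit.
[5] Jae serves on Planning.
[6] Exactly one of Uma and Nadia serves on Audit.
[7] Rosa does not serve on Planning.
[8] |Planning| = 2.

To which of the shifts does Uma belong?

From (2): Nadia ∉ Planning.
From (5): Jae ∈ Planning.
From (7): Rosa ∉ Planning.
(3): Uma ∉ Planning.
Suppose Uma ∉ Governance: no assignment then satisfies all the clues, so Uma ∈ Governance.

Uma: Governance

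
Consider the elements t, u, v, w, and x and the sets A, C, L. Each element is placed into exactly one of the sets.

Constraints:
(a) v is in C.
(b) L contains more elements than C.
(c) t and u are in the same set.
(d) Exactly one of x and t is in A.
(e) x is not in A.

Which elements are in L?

L = {w, x}

From (a): v ∈ C.
From (e): x ∉ A.
(d) (exactly one): t ∈ A.
(c): u matches t: u ∈ A.
Suppose w ∉ L: no assignment then satisfies all the clues, so w ∈ L.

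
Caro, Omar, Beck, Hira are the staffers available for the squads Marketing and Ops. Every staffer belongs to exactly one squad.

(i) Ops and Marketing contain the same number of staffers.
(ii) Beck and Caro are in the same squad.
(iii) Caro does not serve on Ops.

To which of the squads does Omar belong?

From (iii): Caro ∉ Ops.
(ii): Beck matches Caro: Beck ∉ Ops.
Only one squad left: Caro ∈ Marketing.
Only one squad left: Beck ∈ Marketing.
Suppose Omar ∈ Marketing: no assignment then satisfies all the clues, so Omar ∉ Marketing.

Omar: Ops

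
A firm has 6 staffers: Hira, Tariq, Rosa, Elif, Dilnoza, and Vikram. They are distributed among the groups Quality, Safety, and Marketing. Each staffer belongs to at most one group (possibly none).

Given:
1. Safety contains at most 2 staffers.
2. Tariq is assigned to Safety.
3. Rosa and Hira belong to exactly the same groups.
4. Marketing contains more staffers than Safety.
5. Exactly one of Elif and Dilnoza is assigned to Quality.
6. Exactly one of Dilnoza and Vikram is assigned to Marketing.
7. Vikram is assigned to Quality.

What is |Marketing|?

From (2): Tariq ∈ Safety.
From (7): Vikram ∈ Quality.
(6) (exactly one): Dilnoza ∈ Marketing.
(5) (exactly one): Elif ∈ Quality.
Suppose Hira ∈ Quality: no assignment then satisfies all the clues, so Hira ∉ Quality.

3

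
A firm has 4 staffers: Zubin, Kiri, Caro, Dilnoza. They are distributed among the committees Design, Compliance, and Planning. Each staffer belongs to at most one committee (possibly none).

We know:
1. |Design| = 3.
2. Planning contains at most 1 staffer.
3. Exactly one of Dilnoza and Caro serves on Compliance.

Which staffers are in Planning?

Planning = {}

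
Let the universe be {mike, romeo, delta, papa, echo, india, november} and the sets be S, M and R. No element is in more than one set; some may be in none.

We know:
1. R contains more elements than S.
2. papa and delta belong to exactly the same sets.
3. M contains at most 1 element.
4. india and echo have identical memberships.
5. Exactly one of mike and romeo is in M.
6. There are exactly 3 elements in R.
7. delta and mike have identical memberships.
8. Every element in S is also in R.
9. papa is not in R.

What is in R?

R = {echo, india, november}

From (9): papa ∉ R.
(2): delta matches papa: delta ∉ R.
(7): mike matches delta: mike ∉ R.
(8) contrapositive: mike ∉ S.
(8) contrapositive: delta ∉ S.
(8) contrapositive: papa ∉ S.
Suppose romeo ∈ R: no assignment then satisfies all the clues, so romeo ∉ R.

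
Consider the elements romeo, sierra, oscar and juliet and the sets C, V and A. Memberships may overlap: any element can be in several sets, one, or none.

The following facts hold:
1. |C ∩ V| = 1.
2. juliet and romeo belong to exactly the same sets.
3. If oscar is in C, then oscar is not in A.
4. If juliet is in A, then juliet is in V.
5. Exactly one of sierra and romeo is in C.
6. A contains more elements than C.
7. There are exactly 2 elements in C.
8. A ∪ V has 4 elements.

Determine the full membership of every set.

C = {oscar, sierra}; V = {juliet, oscar, romeo}; A = {juliet, romeo, sierra}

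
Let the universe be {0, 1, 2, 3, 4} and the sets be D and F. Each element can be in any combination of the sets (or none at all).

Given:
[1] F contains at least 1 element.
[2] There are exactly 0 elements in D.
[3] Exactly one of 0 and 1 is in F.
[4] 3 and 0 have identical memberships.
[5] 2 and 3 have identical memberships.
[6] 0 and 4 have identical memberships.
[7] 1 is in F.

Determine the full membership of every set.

D = {}; F = {1}

From (7): 1 ∈ F.
(2): D already has 0, so the rest are out.
(3) (exactly one): 0 ∉ F.
(4): 3 matches 0: 3 ∉ F.
(5): 2 matches 3: 2 ∉ F.
(6): 4 matches 0: 4 ∉ F.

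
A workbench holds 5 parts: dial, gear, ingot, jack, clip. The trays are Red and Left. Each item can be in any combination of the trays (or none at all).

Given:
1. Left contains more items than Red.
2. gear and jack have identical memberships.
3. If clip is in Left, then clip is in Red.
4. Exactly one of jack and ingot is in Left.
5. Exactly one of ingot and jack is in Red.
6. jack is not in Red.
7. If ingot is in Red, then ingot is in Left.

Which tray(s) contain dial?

From (6): jack ∉ Red.
(2): gear matches jack: gear ∉ Red.
(5) (exactly one): ingot ∈ Red.
(7): ingot ∈ Left.
(4) (exactly one): jack ∉ Left.
(2): gear matches jack: gear ∉ Left.
Suppose dial ∈ Red: no assignment then satisfies all the clues, so dial ∉ Red.

dial: Left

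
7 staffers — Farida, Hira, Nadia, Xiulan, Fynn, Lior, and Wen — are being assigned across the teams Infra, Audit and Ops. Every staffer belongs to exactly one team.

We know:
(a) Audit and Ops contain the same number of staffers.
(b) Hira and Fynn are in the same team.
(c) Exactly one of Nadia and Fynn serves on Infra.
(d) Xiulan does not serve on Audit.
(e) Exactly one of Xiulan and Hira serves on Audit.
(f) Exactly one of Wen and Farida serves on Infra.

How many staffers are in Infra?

3

From (d): Xiulan ∉ Audit.
(e) (exactly one): Hira ∈ Audit.
(b): Fynn matches Hira: Fynn ∉ Infra.
(b): Fynn matches Hira: Fynn ∈ Audit.
(c) (exactly one): Nadia ∈ Infra.
Suppose Farida ∈ Audit: no assignment then satisfies all the clues, so Farida ∉ Audit.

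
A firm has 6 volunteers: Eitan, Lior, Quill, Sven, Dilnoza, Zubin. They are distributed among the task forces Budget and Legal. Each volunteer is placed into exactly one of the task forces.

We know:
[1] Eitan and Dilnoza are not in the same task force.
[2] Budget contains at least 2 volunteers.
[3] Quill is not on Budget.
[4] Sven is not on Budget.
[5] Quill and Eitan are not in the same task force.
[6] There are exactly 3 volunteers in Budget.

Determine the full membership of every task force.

From (3): Quill ∉ Budget.
From (4): Sven ∉ Budget.
Only one task force left: Quill ∈ Legal.
Only one task force left: Sven ∈ Legal.
(5): Eitan ∉ Legal.
Only one task force left: Eitan ∈ Budget.
(1): Dilnoza ∉ Budget.
(6): only 3 candidates remain for Budget, so all are in.
Only one task force left: Dilnoza ∈ Legal.

Budget = {Eitan, Lior, Zubin}; Legal = {Dilnoza, Quill, Sven}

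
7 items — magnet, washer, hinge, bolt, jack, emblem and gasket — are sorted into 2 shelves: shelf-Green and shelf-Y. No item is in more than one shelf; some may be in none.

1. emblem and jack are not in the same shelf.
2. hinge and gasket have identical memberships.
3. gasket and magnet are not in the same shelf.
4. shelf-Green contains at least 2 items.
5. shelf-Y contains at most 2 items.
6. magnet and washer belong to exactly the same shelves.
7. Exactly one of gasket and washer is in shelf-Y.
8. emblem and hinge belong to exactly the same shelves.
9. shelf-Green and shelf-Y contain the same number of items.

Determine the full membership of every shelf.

shelf-Green = {bolt, jack}; shelf-Y = {magnet, washer}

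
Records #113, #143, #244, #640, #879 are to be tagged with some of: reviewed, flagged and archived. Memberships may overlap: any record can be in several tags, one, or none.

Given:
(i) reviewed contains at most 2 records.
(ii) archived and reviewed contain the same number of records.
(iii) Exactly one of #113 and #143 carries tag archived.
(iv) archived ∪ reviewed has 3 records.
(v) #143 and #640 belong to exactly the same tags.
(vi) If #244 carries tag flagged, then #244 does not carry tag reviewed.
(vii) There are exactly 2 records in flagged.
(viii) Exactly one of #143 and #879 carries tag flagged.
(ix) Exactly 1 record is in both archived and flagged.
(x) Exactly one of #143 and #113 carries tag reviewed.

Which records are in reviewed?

reviewed = {#113, #879}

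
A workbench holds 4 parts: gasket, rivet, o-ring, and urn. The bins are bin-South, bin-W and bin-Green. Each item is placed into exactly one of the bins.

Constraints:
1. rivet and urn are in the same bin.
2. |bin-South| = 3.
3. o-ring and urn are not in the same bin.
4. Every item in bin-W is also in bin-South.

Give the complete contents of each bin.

bin-South = {gasket, rivet, urn}; bin-W = {}; bin-Green = {o-ring}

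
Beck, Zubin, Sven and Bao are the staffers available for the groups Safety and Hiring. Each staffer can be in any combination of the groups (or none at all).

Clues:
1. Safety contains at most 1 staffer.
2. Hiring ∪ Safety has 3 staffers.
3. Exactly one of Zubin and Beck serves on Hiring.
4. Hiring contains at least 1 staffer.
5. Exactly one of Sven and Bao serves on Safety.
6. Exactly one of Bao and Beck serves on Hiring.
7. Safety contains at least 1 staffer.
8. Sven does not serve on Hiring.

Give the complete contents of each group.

Safety = {Sven}; Hiring = {Bao, Zubin}

From (8): Sven ∉ Hiring.
Suppose Beck ∈ Safety: no assignment then satisfies all the clues, so Beck ∉ Safety.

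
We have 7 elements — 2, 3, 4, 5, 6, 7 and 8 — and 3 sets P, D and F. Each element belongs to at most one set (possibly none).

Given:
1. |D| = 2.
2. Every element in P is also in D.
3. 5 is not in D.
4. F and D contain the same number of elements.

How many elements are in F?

From (3): 5 ∉ D.
(2) contrapositive: 5 ∉ P.
Suppose 2 ∈ P: no assignment then satisfies all the clues, so 2 ∉ P.

2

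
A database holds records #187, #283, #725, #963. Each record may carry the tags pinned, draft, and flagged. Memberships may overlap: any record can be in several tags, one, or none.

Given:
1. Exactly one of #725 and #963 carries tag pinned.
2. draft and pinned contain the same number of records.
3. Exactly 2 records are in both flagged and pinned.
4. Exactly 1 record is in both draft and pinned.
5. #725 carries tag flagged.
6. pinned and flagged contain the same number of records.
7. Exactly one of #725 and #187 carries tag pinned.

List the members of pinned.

pinned = {#283, #725}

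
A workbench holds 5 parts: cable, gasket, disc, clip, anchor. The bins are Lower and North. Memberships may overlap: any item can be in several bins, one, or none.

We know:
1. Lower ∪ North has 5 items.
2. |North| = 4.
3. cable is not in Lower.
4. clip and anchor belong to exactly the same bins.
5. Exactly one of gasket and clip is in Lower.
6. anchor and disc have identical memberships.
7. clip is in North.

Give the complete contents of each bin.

Lower = {gasket}; North = {anchor, cable, clip, disc}

From (3): cable ∉ Lower.
From (7): clip ∈ North.
(4): anchor matches clip: anchor ∈ North.
(6): disc matches anchor: disc ∈ North.
Suppose cable ∉ North: no assignment then satisfies all the clues, so cable ∈ North.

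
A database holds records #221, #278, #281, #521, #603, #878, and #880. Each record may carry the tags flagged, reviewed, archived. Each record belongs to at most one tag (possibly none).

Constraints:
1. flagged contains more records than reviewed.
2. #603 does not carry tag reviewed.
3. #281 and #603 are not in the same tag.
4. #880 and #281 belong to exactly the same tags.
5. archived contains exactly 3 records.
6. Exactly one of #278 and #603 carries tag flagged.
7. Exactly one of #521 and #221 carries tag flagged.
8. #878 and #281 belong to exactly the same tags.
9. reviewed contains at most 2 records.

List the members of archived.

archived = {#281, #878, #880}

From (2): #603 ∉ reviewed.
Suppose #221 ∈ archived: no assignment then satisfies all the clues, so #221 ∉ archived.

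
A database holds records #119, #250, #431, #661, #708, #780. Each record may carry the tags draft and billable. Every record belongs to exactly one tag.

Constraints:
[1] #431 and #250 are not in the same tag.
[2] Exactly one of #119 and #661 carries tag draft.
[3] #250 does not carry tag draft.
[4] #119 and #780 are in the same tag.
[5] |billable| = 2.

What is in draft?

draft = {#119, #431, #708, #780}

From (3): #250 ∉ draft.
Only one tag left: #250 ∈ billable.
(1): #431 ∉ billable.
Only one tag left: #431 ∈ draft.
Suppose #119 ∉ draft: no assignment then satisfies all the clues, so #119 ∈ draft.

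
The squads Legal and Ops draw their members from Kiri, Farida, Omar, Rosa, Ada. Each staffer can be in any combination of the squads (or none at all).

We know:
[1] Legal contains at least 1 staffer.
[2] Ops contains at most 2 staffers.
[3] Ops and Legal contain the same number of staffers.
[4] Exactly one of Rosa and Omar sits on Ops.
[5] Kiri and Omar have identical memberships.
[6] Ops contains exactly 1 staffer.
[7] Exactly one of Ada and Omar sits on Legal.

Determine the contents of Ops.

Ops = {Rosa}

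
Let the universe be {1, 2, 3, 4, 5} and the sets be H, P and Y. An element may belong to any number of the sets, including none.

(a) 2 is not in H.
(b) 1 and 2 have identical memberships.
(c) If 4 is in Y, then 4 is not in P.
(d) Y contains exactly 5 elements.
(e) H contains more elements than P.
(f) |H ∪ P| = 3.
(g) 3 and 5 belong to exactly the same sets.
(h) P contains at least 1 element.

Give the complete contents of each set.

H = {3, 4, 5}; P = {3, 5}; Y = {1, 2, 3, 4, 5}

From (a): 2 ∉ H.
(b): 1 matches 2: 1 ∉ H.
(d): only 5 candidates remain for Y, so all are in.
(c): 4 ∉ P.
Suppose 1 ∈ P: no assignment then satisfies all the clues, so 1 ∉ P.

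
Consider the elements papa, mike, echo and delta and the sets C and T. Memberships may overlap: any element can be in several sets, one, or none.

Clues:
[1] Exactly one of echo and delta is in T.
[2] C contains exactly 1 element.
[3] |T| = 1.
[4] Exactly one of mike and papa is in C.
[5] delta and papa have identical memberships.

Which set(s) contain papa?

papa: none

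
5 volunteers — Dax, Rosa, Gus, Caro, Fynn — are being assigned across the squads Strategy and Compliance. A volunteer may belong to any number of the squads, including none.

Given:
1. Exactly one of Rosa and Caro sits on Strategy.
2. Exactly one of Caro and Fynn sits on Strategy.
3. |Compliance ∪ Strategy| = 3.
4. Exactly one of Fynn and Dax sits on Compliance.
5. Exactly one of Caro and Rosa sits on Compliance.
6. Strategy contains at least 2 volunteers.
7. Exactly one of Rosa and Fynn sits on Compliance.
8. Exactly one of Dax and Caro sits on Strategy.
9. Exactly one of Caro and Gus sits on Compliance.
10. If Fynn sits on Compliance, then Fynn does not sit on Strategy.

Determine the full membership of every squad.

Strategy = {Caro, Gus}; Compliance = {Caro, Fynn}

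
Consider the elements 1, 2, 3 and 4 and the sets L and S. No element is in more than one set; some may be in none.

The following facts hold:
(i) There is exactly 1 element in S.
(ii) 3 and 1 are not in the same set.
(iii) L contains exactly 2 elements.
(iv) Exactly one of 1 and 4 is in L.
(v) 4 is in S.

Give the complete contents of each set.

From (v): 4 ∈ S.
(i): S already has 1, so the rest are out.
(iv) (exactly one): 1 ∈ L.
(ii): 3 ∉ L.
(iii): only 2 candidates remain for L, so all are in.

L = {1, 2}; S = {4}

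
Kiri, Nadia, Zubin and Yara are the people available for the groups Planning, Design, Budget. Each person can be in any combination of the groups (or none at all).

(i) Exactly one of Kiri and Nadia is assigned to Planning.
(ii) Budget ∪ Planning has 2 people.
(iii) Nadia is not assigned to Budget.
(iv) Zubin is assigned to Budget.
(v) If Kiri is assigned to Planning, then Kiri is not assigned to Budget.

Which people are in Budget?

Budget = {Zubin}

From (iii): Nadia ∉ Budget.
From (iv): Zubin ∈ Budget.
Suppose Kiri ∈ Budget: no assignment then satisfies all the clues, so Kiri ∉ Budget.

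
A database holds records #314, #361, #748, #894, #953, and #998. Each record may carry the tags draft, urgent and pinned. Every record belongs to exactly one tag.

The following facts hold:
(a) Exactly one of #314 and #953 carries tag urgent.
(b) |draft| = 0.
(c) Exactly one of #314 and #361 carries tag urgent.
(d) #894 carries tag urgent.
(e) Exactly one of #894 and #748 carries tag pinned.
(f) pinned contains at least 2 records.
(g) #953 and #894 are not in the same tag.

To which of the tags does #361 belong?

#361: pinned

From (d): #894 ∈ urgent.
(b): draft already has 0, so the rest are out.
(e) (exactly one): #748 ∈ pinned.
(g): #953 ∉ urgent.
Only one tag left: #953 ∈ pinned.
(a) (exactly one): #314 ∈ urgent.
(c) (exactly one): #361 ∉ urgent.
Only one tag left: #361 ∈ pinned.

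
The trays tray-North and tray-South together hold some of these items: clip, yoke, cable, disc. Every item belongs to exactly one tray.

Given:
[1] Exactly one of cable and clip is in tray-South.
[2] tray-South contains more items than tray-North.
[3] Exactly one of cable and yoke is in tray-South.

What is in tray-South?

tray-South = {clip, disc, yoke}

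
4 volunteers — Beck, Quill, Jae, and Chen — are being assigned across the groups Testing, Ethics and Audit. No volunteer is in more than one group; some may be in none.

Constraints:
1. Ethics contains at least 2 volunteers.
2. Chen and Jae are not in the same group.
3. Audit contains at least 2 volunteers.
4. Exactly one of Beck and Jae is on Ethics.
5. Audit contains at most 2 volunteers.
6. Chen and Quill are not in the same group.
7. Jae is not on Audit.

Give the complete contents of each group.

From (7): Jae ∉ Audit.
Suppose Beck ∈ Testing: no assignment then satisfies all the clues, so Beck ∉ Testing.

Testing = {}; Ethics = {Jae, Quill}; Audit = {Beck, Chen}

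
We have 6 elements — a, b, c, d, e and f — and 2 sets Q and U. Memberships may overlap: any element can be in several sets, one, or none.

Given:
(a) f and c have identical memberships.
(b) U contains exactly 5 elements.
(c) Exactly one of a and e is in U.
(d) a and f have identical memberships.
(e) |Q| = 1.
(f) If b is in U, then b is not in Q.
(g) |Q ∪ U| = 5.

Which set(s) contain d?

d: Q, U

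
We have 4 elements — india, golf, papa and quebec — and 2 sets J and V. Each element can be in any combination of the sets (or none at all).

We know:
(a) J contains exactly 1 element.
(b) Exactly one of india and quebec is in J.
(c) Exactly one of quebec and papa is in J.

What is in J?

J = {quebec}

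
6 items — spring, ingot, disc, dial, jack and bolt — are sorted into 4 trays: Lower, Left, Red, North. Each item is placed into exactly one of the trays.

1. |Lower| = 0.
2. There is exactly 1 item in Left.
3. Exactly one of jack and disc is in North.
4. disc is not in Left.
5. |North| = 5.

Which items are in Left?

Left = {jack}

From (4): disc ∉ Left.
(1): Lower already has 0, so the rest are out.
Suppose spring ∈ Left: no assignment then satisfies all the clues, so spring ∉ Left.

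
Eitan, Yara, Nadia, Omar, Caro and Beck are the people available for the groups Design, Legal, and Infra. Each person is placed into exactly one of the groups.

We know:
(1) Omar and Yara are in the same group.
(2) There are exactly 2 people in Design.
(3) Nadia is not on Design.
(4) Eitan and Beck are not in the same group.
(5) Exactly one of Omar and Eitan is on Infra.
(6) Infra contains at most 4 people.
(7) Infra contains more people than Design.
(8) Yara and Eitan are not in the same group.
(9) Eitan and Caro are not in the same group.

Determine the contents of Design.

From (3): Nadia ∉ Design.
Suppose Eitan ∈ Design: no assignment then satisfies all the clues, so Eitan ∉ Design.

Design = {Beck, Caro}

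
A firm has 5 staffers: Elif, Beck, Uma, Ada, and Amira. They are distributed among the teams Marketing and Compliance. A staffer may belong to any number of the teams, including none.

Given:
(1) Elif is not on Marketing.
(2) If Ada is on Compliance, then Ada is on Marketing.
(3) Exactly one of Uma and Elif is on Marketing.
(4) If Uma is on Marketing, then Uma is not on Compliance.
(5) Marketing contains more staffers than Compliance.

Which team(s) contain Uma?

Uma: Marketing

From (1): Elif ∉ Marketing.
(3) (exactly one): Uma ∈ Marketing.
(4): Uma ∉ Compliance.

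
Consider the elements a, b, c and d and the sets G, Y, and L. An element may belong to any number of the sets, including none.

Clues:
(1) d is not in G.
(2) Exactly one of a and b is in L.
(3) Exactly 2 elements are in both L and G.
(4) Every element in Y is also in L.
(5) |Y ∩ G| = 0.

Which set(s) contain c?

c: G, L

From (1): d ∉ G.
Suppose c ∉ G: no assignment then satisfies all the clues, so c ∈ G.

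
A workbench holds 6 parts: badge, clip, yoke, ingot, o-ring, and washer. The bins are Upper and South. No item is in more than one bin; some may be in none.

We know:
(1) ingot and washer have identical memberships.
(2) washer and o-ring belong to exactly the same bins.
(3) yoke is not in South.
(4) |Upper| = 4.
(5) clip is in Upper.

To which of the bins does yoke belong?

yoke: none

From (3): yoke ∉ South.
From (5): clip ∈ Upper.
Suppose yoke ∈ Upper: no assignment then satisfies all the clues, so yoke ∉ Upper.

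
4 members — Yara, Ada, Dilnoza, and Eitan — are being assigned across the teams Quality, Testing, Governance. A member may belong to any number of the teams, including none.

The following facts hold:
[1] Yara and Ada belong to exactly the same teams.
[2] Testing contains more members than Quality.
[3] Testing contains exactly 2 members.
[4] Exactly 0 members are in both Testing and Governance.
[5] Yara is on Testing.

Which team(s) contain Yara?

From (5): Yara ∈ Testing.
(1): Ada matches Yara: Ada ∈ Testing.
(3): Testing already has 2, so the rest are out.
Suppose Yara ∈ Quality: no assignment then satisfies all the clues, so Yara ∉ Quality.

Yara: Testing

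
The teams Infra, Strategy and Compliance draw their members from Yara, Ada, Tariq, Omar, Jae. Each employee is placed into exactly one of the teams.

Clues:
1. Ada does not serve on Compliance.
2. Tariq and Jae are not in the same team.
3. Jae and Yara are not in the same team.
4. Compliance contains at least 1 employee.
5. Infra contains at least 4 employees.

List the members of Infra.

Infra = {Ada, Omar, Tariq, Yara}

From (1): Ada ∉ Compliance.
Suppose Yara ∉ Infra: no assignment then satisfies all the clues, so Yara ∈ Infra.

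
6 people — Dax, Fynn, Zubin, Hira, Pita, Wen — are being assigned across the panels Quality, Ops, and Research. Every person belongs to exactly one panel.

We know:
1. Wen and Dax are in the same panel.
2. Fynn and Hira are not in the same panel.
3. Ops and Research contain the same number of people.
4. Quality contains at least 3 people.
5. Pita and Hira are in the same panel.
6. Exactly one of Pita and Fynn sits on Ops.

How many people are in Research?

1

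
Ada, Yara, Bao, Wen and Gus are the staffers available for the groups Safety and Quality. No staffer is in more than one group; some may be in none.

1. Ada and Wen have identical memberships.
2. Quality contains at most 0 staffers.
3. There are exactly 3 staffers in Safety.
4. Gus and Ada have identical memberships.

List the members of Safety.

(2): Quality already has 0, so the rest are out.
Suppose Ada ∉ Safety: no assignment then satisfies all the clues, so Ada ∈ Safety.

Safety = {Ada, Gus, Wen}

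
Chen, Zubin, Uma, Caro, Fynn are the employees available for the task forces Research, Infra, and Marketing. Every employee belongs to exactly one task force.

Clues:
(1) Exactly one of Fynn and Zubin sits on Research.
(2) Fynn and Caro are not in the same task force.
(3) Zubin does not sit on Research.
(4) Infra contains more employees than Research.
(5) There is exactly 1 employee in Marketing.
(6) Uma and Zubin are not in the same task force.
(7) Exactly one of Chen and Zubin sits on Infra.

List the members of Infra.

Infra = {Caro, Chen, Uma}

From (3): Zubin ∉ Research.
(1) (exactly one): Fynn ∈ Research.
(2): Caro ∉ Research.
Suppose Chen ∉ Infra: no assignment then satisfies all the clues, so Chen ∈ Infra.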